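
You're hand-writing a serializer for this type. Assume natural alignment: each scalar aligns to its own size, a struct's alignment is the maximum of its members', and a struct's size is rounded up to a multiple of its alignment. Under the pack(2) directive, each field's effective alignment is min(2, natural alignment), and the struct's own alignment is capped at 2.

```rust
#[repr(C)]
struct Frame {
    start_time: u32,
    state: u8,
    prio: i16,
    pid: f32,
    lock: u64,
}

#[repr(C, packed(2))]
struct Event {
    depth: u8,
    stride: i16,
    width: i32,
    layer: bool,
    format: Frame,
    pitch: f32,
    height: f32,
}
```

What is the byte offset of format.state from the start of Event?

14

Frame: @0: start_time [4B, align 4] → 4; @4: state [1B, align 1] → 5; +1 pad (align 2); @6: prio [2B, align 2] → 8; @8: pid [4B, align 4] → 12; +4 pad (align 8); @16: lock [8B, align 8] → 24; size 24, align 8
@0: depth [1B, align 1] → 1
+1 pad (align 2)
@2: stride [2B, align 2] → 4
@4: width [4B, align 2] → 8
@8: layer [1B, align 1] → 9
+1 pad (align 2)
@10: format [24B, align 2] → 34
within Frame: state at 4
10 + 4 = 14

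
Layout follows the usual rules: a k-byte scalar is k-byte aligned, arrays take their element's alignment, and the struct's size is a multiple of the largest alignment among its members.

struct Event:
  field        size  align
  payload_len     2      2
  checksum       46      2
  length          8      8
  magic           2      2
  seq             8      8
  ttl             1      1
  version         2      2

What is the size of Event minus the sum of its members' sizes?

11

payload_len at 0 (size 2, align 2) → ends 2
checksum at 2 (size 46, align 2) → ends 48
length at 48 (size 8, align 8) → ends 56
magic at 56 (size 2, align 2) → ends 58
pad 6 to align 8 for seq
seq at 64 (size 8, align 8) → ends 72
ttl at 72 (size 1, align 1) → ends 73
pad 1 to align 2 for version
version at 74 (size 2, align 2) → ends 76
tail pad 4 to reach multiple of 8
total 80 bytes, alignment 8
data bytes 69, size 80 → padding 11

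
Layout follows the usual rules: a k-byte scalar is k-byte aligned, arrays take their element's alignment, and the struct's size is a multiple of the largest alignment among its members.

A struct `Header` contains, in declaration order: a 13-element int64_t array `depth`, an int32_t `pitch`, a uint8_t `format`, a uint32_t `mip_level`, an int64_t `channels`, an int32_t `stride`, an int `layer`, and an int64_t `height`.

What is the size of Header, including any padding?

144 bytes

@0: depth [104B, align 8] → 104
@104: pitch [4B, align 4] → 108
@108: format [1B, align 1] → 109
+3 pad (align 4)
@112: mip_level [4B, align 4] → 116
+4 pad (align 8)
@120: channels [8B, align 8] → 128
@128: stride [4B, align 4] → 132
@132: layer [4B, align 4] → 136
@136: height [8B, align 8] → 144
size 144, align 8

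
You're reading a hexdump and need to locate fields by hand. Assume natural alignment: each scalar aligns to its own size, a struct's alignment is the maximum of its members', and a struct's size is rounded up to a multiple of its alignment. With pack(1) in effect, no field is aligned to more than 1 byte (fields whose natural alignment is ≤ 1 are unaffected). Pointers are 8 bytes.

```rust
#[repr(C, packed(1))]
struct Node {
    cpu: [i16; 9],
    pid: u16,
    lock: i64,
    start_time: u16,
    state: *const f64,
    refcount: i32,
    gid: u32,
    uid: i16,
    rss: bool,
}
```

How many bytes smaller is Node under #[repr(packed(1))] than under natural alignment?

natural layout:
  cpu at 0 (size 18, align 2) → ends 18
  pid at 18 (size 2, align 2) → ends 20
  pad 4 to align 8 for lock
  lock at 24 (size 8, align 8) → ends 32
  start_time at 32 (size 2, align 2) → ends 34
  pad 6 to align 8 for state
  state at 40 (size 8, align 8) → ends 48
  refcount at 48 (size 4, align 4) → ends 52
  gid at 52 (size 4, align 4) → ends 56
  uid at 56 (size 2, align 2) → ends 58
  rss at 58 (size 1, align 1) → ends 59
  tail pad 5 to reach multiple of 8
  total 64 bytes, alignment 8
packed(1) layout:
  cpu at 0 (size 18, align 1) → ends 18
  pid at 18 (size 2, align 1) → ends 20
  lock at 20 (size 8, align 1) → ends 28
  start_time at 28 (size 2, align 1) → ends 30
  state at 30 (size 8, align 1) → ends 38
  refcount at 38 (size 4, align 1) → ends 42
  gid at 42 (size 4, align 1) → ends 46
  uid at 46 (size 2, align 1) → ends 48
  rss at 48 (size 1, align 1) → ends 49
  total 49 bytes, alignment 1
64 − 49 = 15

15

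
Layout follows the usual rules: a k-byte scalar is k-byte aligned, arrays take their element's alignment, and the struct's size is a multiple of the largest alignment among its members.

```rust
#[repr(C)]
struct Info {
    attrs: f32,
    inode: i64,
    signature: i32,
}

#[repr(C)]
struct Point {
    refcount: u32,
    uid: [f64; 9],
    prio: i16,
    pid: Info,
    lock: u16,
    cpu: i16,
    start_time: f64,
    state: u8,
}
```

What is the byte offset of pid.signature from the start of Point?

Info: 0..4  attrs  (4B, 4-aligned); 4..8  -- padding (4B); 8..16  inode  (8B, 8-aligned); 16..20  signature  (4B, 4-aligned); 20..24  -- tail padding (4B); sizeof = 24, alignof = 8
0..4  refcount  (4B, 4-aligned)
4..8  -- padding (4B)
8..80  uid  (72B, 8-aligned)
80..82  prio  (2B, 2-aligned)
82..88  -- padding (6B)
88..112  pid  (24B, 8-aligned)
within Info: signature at 16
88 + 16 = 104

104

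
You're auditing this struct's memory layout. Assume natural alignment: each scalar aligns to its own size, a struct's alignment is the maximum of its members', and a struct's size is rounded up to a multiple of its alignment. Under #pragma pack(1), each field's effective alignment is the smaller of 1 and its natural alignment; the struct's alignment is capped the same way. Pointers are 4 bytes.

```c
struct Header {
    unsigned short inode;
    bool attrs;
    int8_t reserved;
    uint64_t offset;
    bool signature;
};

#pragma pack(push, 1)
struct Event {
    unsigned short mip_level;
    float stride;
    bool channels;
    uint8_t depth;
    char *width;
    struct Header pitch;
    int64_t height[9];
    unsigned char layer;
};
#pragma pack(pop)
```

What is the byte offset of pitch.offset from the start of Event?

20

Header: inode at 0 (size 2, align 2) → ends 2; attrs at 2 (size 1, align 1) → ends 3; reserved at 3 (size 1, align 1) → ends 4; pad 4 to align 8 for offset; offset at 8 (size 8, align 8) → ends 16; signature at 16 (size 1, align 1) → ends 17; tail pad 7 to reach multiple of 8; total 24 bytes, alignment 8
mip_level at 0 (size 2, align 1) → ends 2
stride at 2 (size 4, align 1) → ends 6
channels at 6 (size 1, align 1) → ends 7
depth at 7 (size 1, align 1) → ends 8
width at 8 (size 4, align 1) → ends 12
pitch at 12 (size 24, align 1) → ends 36
within Header: offset at 8
12 + 8 = 20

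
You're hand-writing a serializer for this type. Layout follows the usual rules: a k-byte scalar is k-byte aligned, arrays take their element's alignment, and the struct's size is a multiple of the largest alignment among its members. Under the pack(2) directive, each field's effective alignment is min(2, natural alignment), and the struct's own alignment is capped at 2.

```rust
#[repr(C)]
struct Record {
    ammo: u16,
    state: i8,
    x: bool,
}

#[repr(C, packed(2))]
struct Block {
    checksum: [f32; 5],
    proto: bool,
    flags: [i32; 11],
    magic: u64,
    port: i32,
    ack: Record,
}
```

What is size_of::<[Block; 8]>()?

Record: @0: ammo [2B, align 2] → 2; @2: state [1B, align 1] → 3; @3: x [1B, align 1] → 4; size 4, align 2
@0: checksum [20B, align 2] → 20
@20: proto [1B, align 1] → 21
+1 pad (align 2)
@22: flags [44B, align 2] → 66
@66: magic [8B, align 2] → 74
@74: port [4B, align 2] → 78
@78: ack [4B, align 2] → 82
size 82, align 2
array of 8: 8 × 82 = 656

656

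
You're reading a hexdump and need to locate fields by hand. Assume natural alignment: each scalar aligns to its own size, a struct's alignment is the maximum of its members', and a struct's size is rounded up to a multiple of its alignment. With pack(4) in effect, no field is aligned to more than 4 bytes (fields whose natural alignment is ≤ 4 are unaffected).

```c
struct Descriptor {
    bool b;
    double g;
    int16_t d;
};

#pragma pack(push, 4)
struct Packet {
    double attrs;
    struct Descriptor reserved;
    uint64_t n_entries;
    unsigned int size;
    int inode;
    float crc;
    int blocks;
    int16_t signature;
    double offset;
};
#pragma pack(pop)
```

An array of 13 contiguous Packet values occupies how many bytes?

884

Descriptor: 0..1  b  (1B, 1-aligned); 1..8  -- padding (7B); 8..16  g  (8B, 8-aligned); 16..18  d  (2B, 2-aligned); 18..24  -- tail padding (6B); sizeof = 24, alignof = 8
0..8  attrs  (8B, 4-aligned)
8..32  reserved  (24B, 4-aligned)
32..40  n_entries  (8B, 4-aligned)
40..44  size  (4B, 4-aligned)
44..48  inode  (4B, 4-aligned)
48..52  crc  (4B, 4-aligned)
52..56  blocks  (4B, 4-aligned)
56..58  signature  (2B, 2-aligned)
58..60  -- padding (2B)
60..68  offset  (8B, 4-aligned)
sizeof = 68, alignof = 4
array of 13: 13 × 68 = 884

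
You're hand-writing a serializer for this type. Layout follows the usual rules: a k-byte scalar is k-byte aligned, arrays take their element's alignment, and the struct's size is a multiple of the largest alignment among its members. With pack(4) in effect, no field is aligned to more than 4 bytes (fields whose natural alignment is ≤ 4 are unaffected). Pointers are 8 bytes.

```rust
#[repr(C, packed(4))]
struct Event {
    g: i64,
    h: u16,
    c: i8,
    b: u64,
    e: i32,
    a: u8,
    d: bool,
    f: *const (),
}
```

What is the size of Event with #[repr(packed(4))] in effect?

36

0..8  g  (8B, 4-aligned)
8..10  h  (2B, 2-aligned)
10..11  c  (1B, 1-aligned)
11..12  -- padding (1B)
12..20  b  (8B, 4-aligned)
20..24  e  (4B, 4-aligned)
24..25  a  (1B, 1-aligned)
25..26  d  (1B, 1-aligned)
26..28  -- padding (2B)
28..36  f  (8B, 4-aligned)
sizeof = 36, alignof = 4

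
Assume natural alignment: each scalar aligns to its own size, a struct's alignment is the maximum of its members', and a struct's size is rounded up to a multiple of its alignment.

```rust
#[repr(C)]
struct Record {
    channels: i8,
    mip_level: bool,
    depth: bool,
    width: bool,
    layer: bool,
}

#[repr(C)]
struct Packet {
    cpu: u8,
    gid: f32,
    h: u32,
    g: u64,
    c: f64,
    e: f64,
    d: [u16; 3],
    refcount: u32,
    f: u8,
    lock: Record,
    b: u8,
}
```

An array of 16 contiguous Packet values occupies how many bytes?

Record: @0: channels [1B, align 1] → 1; @1: mip_level [1B, align 1] → 2; @2: depth [1B, align 1] → 3; @3: width [1B, align 1] → 4; @4: layer [1B, align 1] → 5; size 5, align 1
@0: cpu [1B, align 1] → 1
+3 pad (align 4)
@4: gid [4B, align 4] → 8
@8: h [4B, align 4] → 12
+4 pad (align 8)
@16: g [8B, align 8] → 24
@24: c [8B, align 8] → 32
@32: e [8B, align 8] → 40
@40: d [6B, align 2] → 46
+2 pad (align 4)
@48: refcount [4B, align 4] → 52
@52: f [1B, align 1] → 53
@53: lock [5B, align 1] → 58
@58: b [1B, align 1] → 59
+5 tail pad (align 8)
size 64, align 8
array of 16: 16 × 64 = 1024

1024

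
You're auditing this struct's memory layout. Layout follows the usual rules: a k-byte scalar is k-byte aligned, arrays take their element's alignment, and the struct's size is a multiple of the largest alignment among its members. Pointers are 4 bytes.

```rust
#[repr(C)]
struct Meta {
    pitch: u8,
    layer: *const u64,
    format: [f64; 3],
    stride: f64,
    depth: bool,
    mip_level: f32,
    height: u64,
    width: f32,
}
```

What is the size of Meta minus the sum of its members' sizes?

pitch at 0 (size 1, align 1) → ends 1
pad 3 to align 4 for layer
layer at 4 (size 4, align 4) → ends 8
format at 8 (size 24, align 8) → ends 32
stride at 32 (size 8, align 8) → ends 40
depth at 40 (size 1, align 1) → ends 41
pad 3 to align 4 for mip_level
mip_level at 44 (size 4, align 4) → ends 48
height at 48 (size 8, align 8) → ends 56
width at 56 (size 4, align 4) → ends 60
tail pad 4 to reach multiple of 8
total 64 bytes, alignment 8
data bytes 54, size 64 → padding 10

10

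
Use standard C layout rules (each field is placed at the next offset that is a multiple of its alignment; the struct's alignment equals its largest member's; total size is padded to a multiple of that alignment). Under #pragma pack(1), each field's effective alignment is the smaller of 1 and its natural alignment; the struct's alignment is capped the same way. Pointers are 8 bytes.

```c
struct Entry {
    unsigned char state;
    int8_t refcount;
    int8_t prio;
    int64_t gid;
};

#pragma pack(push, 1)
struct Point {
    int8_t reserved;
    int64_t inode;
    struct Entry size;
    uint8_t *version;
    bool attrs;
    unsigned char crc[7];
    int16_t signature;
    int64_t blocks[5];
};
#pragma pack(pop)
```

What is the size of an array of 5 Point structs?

415

Entry: 0..1  state  (1B, 1-aligned); 1..2  refcount  (1B, 1-aligned); 2..3  prio  (1B, 1-aligned); 3..8  -- padding (5B); 8..16  gid  (8B, 8-aligned); sizeof = 16, alignof = 8
0..1  reserved  (1B, 1-aligned)
1..9  inode  (8B, 1-aligned)
9..25  size  (16B, 1-aligned)
25..33  version  (8B, 1-aligned)
33..34  attrs  (1B, 1-aligned)
34..41  crc  (7B, 1-aligned)
41..43  signature  (2B, 1-aligned)
43..83  blocks  (40B, 1-aligned)
sizeof = 83, alignof = 1
array of 5: 5 × 83 = 415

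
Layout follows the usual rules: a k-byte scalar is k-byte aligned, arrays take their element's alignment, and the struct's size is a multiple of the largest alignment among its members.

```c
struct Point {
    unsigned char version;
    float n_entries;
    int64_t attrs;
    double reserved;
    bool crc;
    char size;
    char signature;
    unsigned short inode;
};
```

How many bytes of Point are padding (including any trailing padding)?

6

0..1  version  (1B, 1-aligned)
1..4  -- padding (3B)
4..8  n_entries  (4B, 4-aligned)
8..16  attrs  (8B, 8-aligned)
16..24  reserved  (8B, 8-aligned)
24..25  crc  (1B, 1-aligned)
25..26  size  (1B, 1-aligned)
26..27  signature  (1B, 1-aligned)
27..28  -- padding (1B)
28..30  inode  (2B, 2-aligned)
30..32  -- tail padding (2B)
sizeof = 32, alignof = 8
data bytes 26, size 32 → padding 6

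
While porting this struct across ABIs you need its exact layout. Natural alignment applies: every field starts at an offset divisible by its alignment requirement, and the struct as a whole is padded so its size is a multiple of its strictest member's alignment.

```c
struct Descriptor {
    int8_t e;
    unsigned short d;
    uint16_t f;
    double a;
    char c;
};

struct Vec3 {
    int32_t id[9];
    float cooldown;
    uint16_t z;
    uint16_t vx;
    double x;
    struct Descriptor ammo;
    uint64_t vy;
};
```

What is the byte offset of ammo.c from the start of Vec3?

72

Descriptor: e at 0 (size 1, align 1) → ends 1; pad 1 to align 2 for d; d at 2 (size 2, align 2) → ends 4; f at 4 (size 2, align 2) → ends 6; pad 2 to align 8 for a; a at 8 (size 8, align 8) → ends 16; c at 16 (size 1, align 1) → ends 17; tail pad 7 to reach multiple of 8; total 24 bytes, alignment 8
id at 0 (size 36, align 4) → ends 36
cooldown at 36 (size 4, align 4) → ends 40
z at 40 (size 2, align 2) → ends 42
vx at 42 (size 2, align 2) → ends 44
pad 4 to align 8 for x
x at 48 (size 8, align 8) → ends 56
ammo at 56 (size 24, align 8) → ends 80
within Descriptor: c at 16
56 + 16 = 72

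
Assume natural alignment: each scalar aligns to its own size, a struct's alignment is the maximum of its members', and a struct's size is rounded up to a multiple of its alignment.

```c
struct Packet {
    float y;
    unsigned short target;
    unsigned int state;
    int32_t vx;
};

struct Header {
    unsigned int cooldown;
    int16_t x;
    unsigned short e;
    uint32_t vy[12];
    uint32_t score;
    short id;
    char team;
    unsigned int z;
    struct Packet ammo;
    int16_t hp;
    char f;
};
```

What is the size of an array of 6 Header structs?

Packet: 0..4  y  (4B, 4-aligned); 4..6  target  (2B, 2-aligned); 6..8  -- padding (2B); 8..12  state  (4B, 4-aligned); 12..16  vx  (4B, 4-aligned); sizeof = 16, alignof = 4
0..4  cooldown  (4B, 4-aligned)
4..6  x  (2B, 2-aligned)
6..8  e  (2B, 2-aligned)
8..56  vy  (48B, 4-aligned)
56..60  score  (4B, 4-aligned)
60..62  id  (2B, 2-aligned)
62..63  team  (1B, 1-aligned)
63..64  -- padding (1B)
64..68  z  (4B, 4-aligned)
68..84  ammo  (16B, 4-aligned)
84..86  hp  (2B, 2-aligned)
86..87  f  (1B, 1-aligned)
87..88  -- tail padding (1B)
sizeof = 88, alignof = 4
array of 6: 6 × 88 = 528

528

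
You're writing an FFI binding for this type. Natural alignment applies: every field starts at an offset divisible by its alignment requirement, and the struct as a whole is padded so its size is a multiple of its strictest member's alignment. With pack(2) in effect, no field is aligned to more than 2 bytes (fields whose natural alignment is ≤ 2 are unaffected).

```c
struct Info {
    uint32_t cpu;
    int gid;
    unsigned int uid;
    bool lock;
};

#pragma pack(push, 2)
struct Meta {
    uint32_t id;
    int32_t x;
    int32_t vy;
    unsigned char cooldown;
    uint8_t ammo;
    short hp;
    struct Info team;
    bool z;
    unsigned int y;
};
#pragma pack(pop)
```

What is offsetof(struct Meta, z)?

32

Info: @0: cpu [4B, align 4] → 4; @4: gid [4B, align 4] → 8; @8: uid [4B, align 4] → 12; @12: lock [1B, align 1] → 13; +3 tail pad (align 4); size 16, align 4
@0: id [4B, align 2] → 4
@4: x [4B, align 2] → 8
@8: vy [4B, align 2] → 12
@12: cooldown [1B, align 1] → 13
@13: ammo [1B, align 1] → 14
@14: hp [2B, align 2] → 16
@16: team [16B, align 2] → 32
@32: z [1B, align 1] → 33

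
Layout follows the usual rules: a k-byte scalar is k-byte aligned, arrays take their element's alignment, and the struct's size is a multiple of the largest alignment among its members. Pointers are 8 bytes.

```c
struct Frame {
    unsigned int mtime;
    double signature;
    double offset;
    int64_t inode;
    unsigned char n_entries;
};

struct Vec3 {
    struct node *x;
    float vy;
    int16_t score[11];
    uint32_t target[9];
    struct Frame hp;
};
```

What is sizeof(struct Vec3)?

112 bytes

Frame: 0..4  mtime  (4B, 4-aligned); 4..8  -- padding (4B); 8..16  signature  (8B, 8-aligned); 16..24  offset  (8B, 8-aligned); 24..32  inode  (8B, 8-aligned); 32..33  n_entries  (1B, 1-aligned); 33..40  -- tail padding (7B); sizeof = 40, alignof = 8
0..8  x  (8B, 8-aligned)
8..12  vy  (4B, 4-aligned)
12..34  score  (22B, 2-aligned)
34..36  -- padding (2B)
36..72  target  (36B, 4-aligned)
72..112  hp  (40B, 8-aligned)
sizeof = 112, alignof = 8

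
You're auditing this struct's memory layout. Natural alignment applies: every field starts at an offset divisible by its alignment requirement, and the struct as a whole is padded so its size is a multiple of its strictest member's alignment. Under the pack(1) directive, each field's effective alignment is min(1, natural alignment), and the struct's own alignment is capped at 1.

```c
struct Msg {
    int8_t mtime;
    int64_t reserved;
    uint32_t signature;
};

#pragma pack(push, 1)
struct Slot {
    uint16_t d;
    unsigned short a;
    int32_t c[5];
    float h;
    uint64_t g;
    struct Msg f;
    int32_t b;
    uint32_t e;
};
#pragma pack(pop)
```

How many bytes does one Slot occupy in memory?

68

Msg: mtime at 0 (size 1, align 1) → ends 1; pad 7 to align 8 for reserved; reserved at 8 (size 8, align 8) → ends 16; signature at 16 (size 4, align 4) → ends 20; tail pad 4 to reach multiple of 8; total 24 bytes, alignment 8
d at 0 (size 2, align 1) → ends 2
a at 2 (size 2, align 1) → ends 4
c at 4 (size 20, align 1) → ends 24
h at 24 (size 4, align 1) → ends 28
g at 28 (size 8, align 1) → ends 36
f at 36 (size 24, align 1) → ends 60
b at 60 (size 4, align 1) → ends 64
e at 64 (size 4, align 1) → ends 68
total 68 bytes, alignment 1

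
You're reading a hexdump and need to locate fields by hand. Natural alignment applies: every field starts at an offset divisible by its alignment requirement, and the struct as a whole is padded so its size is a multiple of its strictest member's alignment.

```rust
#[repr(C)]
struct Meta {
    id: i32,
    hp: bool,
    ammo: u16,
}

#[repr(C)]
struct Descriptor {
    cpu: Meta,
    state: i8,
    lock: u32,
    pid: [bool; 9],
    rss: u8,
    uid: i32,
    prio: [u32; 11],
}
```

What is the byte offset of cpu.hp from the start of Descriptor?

Meta: 0..4  id  (4B, 4-aligned); 4..5  hp  (1B, 1-aligned); 5..6  -- padding (1B); 6..8  ammo  (2B, 2-aligned); sizeof = 8, alignof = 4
0..8  cpu  (8B, 4-aligned)
within Meta: hp at 4
0 + 4 = 4

4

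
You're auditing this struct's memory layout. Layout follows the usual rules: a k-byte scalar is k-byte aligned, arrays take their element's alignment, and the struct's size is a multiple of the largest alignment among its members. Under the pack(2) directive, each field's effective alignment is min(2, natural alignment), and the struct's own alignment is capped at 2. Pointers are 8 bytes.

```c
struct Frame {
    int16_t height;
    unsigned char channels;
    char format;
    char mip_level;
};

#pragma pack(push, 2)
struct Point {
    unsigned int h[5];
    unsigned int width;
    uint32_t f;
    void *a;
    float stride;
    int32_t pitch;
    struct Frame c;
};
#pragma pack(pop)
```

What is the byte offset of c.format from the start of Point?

47

Frame: 0..2  height  (2B, 2-aligned); 2..3  channels  (1B, 1-aligned); 3..4  format  (1B, 1-aligned); 4..5  mip_level  (1B, 1-aligned); 5..6  -- tail padding (1B); sizeof = 6, alignof = 2
0..20  h  (20B, 2-aligned)
20..24  width  (4B, 2-aligned)
24..28  f  (4B, 2-aligned)
28..36  a  (8B, 2-aligned)
36..40  stride  (4B, 2-aligned)
40..44  pitch  (4B, 2-aligned)
44..50  c  (6B, 2-aligned)
within Frame: format at 3
44 + 3 = 47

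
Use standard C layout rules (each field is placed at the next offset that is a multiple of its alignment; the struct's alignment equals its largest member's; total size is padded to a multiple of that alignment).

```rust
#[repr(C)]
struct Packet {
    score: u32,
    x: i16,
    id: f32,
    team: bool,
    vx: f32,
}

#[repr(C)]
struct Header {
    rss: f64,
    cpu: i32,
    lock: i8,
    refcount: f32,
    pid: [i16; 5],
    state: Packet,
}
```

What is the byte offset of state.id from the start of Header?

Packet: @0: score [4B, align 4] → 4; @4: x [2B, align 2] → 6; +2 pad (align 4); @8: id [4B, align 4] → 12; @12: team [1B, align 1] → 13; +3 pad (align 4); @16: vx [4B, align 4] → 20; size 20, align 4
@0: rss [8B, align 8] → 8
@8: cpu [4B, align 4] → 12
@12: lock [1B, align 1] → 13
+3 pad (align 4)
@16: refcount [4B, align 4] → 20
@20: pid [10B, align 2] → 30
+2 pad (align 4)
@32: state [20B, align 4] → 52
within Packet: id at 8
32 + 8 = 40

40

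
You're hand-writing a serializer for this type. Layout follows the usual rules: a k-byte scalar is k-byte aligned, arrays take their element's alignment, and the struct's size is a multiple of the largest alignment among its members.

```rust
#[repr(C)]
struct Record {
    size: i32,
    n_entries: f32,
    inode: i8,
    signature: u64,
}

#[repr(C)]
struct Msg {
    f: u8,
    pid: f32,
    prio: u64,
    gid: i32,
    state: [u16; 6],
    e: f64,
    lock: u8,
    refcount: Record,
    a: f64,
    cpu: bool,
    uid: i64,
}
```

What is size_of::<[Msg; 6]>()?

Record: 0..4  size  (4B, 4-aligned); 4..8  n_entries  (4B, 4-aligned); 8..9  inode  (1B, 1-aligned); 9..16  -- padding (7B); 16..24  signature  (8B, 8-aligned); sizeof = 24, alignof = 8
0..1  f  (1B, 1-aligned)
1..4  -- padding (3B)
4..8  pid  (4B, 4-aligned)
8..16  prio  (8B, 8-aligned)
16..20  gid  (4B, 4-aligned)
20..32  state  (12B, 2-aligned)
32..40  e  (8B, 8-aligned)
40..41  lock  (1B, 1-aligned)
41..48  -- padding (7B)
48..72  refcount  (24B, 8-aligned)
72..80  a  (8B, 8-aligned)
80..81  cpu  (1B, 1-aligned)
81..88  -- padding (7B)
88..96  uid  (8B, 8-aligned)
sizeof = 96, alignof = 8
array of 6: 6 × 96 = 576

576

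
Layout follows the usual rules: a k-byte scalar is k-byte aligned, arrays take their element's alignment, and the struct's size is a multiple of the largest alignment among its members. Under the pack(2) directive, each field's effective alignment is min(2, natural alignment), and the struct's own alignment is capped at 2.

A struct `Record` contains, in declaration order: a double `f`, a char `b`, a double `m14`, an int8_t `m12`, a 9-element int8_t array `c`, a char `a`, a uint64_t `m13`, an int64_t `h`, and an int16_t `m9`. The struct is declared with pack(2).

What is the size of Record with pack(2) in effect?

48

0..8  f  (8B, 2-aligned)
8..9  b  (1B, 1-aligned)
9..10  -- padding (1B)
10..18  m14  (8B, 2-aligned)
18..19  m12  (1B, 1-aligned)
19..28  c  (9B, 1-aligned)
28..29  a  (1B, 1-aligned)
29..30  -- padding (1B)
30..38  m13  (8B, 2-aligned)
38..46  h  (8B, 2-aligned)
46..48  m9  (2B, 2-aligned)
sizeof = 48, alignof = 2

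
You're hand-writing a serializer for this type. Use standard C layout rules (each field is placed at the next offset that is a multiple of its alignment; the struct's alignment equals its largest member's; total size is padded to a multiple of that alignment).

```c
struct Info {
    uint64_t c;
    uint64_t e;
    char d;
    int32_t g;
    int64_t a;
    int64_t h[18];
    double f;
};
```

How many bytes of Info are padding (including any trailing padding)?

3

0..8  c  (8B, 8-aligned)
8..16  e  (8B, 8-aligned)
16..17  d  (1B, 1-aligned)
17..20  -- padding (3B)
20..24  g  (4B, 4-aligned)
24..32  a  (8B, 8-aligned)
32..176  h  (144B, 8-aligned)
176..184  f  (8B, 8-aligned)
sizeof = 184, alignof = 8
data bytes 181, size 184 → padding 3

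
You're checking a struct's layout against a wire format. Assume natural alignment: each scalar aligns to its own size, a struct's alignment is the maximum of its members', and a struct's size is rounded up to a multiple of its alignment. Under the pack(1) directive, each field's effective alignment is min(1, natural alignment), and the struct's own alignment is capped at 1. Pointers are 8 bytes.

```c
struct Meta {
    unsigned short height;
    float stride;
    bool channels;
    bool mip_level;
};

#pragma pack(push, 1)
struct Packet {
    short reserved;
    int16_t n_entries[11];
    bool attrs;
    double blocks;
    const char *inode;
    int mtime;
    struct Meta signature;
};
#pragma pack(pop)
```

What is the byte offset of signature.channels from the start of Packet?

Meta: 0..2  height  (2B, 2-aligned); 2..4  -- padding (2B); 4..8  stride  (4B, 4-aligned); 8..9  channels  (1B, 1-aligned); 9..10  mip_level  (1B, 1-aligned); 10..12  -- tail padding (2B); sizeof = 12, alignof = 4
0..2  reserved  (2B, 1-aligned)
2..24  n_entries  (22B, 1-aligned)
24..25  attrs  (1B, 1-aligned)
25..33  blocks  (8B, 1-aligned)
33..41  inode  (8B, 1-aligned)
41..45  mtime  (4B, 1-aligned)
45..57  signature  (12B, 1-aligned)
within Meta: channels at 8
45 + 8 = 53

53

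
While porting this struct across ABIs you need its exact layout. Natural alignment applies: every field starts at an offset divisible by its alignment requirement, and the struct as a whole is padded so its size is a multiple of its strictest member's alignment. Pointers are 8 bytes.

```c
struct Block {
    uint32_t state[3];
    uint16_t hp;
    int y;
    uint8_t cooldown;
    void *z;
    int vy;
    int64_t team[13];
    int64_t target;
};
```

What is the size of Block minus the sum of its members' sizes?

9

0..12  state  (12B, 4-aligned)
12..14  hp  (2B, 2-aligned)
14..16  -- padding (2B)
16..20  y  (4B, 4-aligned)
20..21  cooldown  (1B, 1-aligned)
21..24  -- padding (3B)
24..32  z  (8B, 8-aligned)
32..36  vy  (4B, 4-aligned)
36..40  -- padding (4B)
40..144  team  (104B, 8-aligned)
144..152  target  (8B, 8-aligned)
sizeof = 152, alignof = 8
data bytes 143, size 152 → padding 9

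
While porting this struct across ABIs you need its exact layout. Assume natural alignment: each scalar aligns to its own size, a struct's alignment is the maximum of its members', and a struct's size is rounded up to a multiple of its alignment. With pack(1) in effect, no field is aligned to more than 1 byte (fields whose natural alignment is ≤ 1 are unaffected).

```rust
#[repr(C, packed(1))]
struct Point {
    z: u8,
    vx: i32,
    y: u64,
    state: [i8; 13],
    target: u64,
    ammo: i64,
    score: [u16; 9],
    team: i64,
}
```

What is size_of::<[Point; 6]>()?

408

z at 0 (size 1, align 1) → ends 1
vx at 1 (size 4, align 1) → ends 5
y at 5 (size 8, align 1) → ends 13
state at 13 (size 13, align 1) → ends 26
target at 26 (size 8, align 1) → ends 34
ammo at 34 (size 8, align 1) → ends 42
score at 42 (size 18, align 1) → ends 60
team at 60 (size 8, align 1) → ends 68
total 68 bytes, alignment 1
array of 6: 6 × 68 = 408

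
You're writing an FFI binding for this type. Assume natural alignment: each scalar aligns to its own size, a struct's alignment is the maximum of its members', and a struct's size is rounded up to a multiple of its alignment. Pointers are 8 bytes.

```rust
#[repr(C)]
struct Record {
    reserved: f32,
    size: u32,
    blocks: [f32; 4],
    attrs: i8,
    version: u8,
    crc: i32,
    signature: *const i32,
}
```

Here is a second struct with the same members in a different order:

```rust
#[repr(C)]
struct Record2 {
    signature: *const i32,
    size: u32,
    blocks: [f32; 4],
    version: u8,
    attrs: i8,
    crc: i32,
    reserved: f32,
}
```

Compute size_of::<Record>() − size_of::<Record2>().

0..4  reserved  (4B, 4-aligned)
4..8  size  (4B, 4-aligned)
8..24  blocks  (16B, 4-aligned)
24..25  attrs  (1B, 1-aligned)
25..26  version  (1B, 1-aligned)
26..28  -- padding (2B)
28..32  crc  (4B, 4-aligned)
32..40  signature  (8B, 8-aligned)
sizeof = 40, alignof = 8
— Record2 —
0..8  signature  (8B, 8-aligned)
8..12  size  (4B, 4-aligned)
12..28  blocks  (16B, 4-aligned)
28..29  version  (1B, 1-aligned)
29..30  attrs  (1B, 1-aligned)
30..32  -- padding (2B)
32..36  crc  (4B, 4-aligned)
36..40  reserved  (4B, 4-aligned)
sizeof = 40, alignof = 8
40 − 40 = 0

0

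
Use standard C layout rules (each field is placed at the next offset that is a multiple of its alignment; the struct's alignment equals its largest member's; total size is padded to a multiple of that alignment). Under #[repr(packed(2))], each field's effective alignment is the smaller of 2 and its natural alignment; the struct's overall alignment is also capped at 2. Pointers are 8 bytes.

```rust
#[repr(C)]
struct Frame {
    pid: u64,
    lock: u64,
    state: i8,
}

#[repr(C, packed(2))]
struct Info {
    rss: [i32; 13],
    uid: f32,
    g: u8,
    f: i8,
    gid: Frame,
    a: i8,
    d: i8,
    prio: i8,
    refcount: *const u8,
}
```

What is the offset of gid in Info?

58

Frame: pid at 0 (size 8, align 8) → ends 8; lock at 8 (size 8, align 8) → ends 16; state at 16 (size 1, align 1) → ends 17; tail pad 7 to reach multiple of 8; total 24 bytes, alignment 8
rss at 0 (size 52, align 2) → ends 52
uid at 52 (size 4, align 2) → ends 56
g at 56 (size 1, align 1) → ends 57
f at 57 (size 1, align 1) → ends 58
gid at 58 (size 24, align 2) → ends 82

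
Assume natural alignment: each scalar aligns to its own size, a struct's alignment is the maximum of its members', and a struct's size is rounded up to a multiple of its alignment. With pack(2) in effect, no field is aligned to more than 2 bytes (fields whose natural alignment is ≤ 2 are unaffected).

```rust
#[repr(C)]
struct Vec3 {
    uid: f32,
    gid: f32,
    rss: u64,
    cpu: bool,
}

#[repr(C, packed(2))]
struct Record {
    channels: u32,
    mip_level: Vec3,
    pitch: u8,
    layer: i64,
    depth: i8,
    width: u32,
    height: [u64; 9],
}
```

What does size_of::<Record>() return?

Vec3: @0: uid [4B, align 4] → 4; @4: gid [4B, align 4] → 8; @8: rss [8B, align 8] → 16; @16: cpu [1B, align 1] → 17; +7 tail pad (align 8); size 24, align 8
@0: channels [4B, align 2] → 4
@4: mip_level [24B, align 2] → 28
@28: pitch [1B, align 1] → 29
+1 pad (align 2)
@30: layer [8B, align 2] → 38
@38: depth [1B, align 1] → 39
+1 pad (align 2)
@40: width [4B, align 2] → 44
@44: height [72B, align 2] → 116
size 116, align 2

116 bytes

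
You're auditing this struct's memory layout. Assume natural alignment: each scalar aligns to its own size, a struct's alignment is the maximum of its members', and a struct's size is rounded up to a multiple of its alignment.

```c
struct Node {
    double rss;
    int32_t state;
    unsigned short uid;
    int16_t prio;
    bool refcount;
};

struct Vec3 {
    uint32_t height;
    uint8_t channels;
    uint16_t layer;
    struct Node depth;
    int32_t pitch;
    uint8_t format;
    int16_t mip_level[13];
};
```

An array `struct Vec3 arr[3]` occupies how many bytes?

Node: 0..8  rss  (8B, 8-aligned); 8..12  state  (4B, 4-aligned); 12..14  uid  (2B, 2-aligned); 14..16  prio  (2B, 2-aligned); 16..17  refcount  (1B, 1-aligned); 17..24  -- tail padding (7B); sizeof = 24, alignof = 8
0..4  height  (4B, 4-aligned)
4..5  channels  (1B, 1-aligned)
5..6  -- padding (1B)
6..8  layer  (2B, 2-aligned)
8..32  depth  (24B, 8-aligned)
32..36  pitch  (4B, 4-aligned)
36..37  format  (1B, 1-aligned)
37..38  -- padding (1B)
38..64  mip_level  (26B, 2-aligned)
sizeof = 64, alignof = 8
array of 3: 3 × 64 = 192

192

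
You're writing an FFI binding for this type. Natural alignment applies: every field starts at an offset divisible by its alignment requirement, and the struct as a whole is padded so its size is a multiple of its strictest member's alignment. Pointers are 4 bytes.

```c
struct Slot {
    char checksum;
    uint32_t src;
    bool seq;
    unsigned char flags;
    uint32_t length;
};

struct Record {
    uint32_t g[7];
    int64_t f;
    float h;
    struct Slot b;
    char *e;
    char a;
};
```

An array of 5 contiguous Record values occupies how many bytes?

Slot: checksum at 0 (size 1, align 1) → ends 1; pad 3 to align 4 for src; src at 4 (size 4, align 4) → ends 8; seq at 8 (size 1, align 1) → ends 9; flags at 9 (size 1, align 1) → ends 10; pad 2 to align 4 for length; length at 12 (size 4, align 4) → ends 16; total 16 bytes, alignment 4
g at 0 (size 28, align 4) → ends 28
pad 4 to align 8 for f
f at 32 (size 8, align 8) → ends 40
h at 40 (size 4, align 4) → ends 44
b at 44 (size 16, align 4) → ends 60
e at 60 (size 4, align 4) → ends 64
a at 64 (size 1, align 1) → ends 65
tail pad 7 to reach multiple of 8
total 72 bytes, alignment 8
array of 5: 5 × 72 = 360

360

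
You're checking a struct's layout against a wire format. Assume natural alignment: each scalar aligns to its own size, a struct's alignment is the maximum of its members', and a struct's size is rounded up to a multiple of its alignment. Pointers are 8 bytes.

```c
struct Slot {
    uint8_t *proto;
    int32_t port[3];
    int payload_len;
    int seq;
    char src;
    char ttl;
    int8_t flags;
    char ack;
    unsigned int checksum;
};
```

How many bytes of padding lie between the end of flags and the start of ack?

0

0..8  proto  (8B, 8-aligned)
8..20  port  (12B, 4-aligned)
20..24  payload_len  (4B, 4-aligned)
24..28  seq  (4B, 4-aligned)
28..29  src  (1B, 1-aligned)
29..30  ttl  (1B, 1-aligned)
30..31  flags  (1B, 1-aligned)
31..32  ack  (1B, 1-aligned)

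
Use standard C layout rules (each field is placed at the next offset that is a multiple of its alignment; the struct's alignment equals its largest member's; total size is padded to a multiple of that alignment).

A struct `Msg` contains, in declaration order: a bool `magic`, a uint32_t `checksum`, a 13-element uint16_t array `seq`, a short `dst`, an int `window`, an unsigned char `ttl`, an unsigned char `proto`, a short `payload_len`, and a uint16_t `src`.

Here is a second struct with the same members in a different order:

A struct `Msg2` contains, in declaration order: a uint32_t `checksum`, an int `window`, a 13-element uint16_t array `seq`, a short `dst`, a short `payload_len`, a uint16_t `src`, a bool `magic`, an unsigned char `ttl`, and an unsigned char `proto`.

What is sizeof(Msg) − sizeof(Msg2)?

0..1  magic  (1B, 1-aligned)
1..4  -- padding (3B)
4..8  checksum  (4B, 4-aligned)
8..34  seq  (26B, 2-aligned)
34..36  dst  (2B, 2-aligned)
36..40  window  (4B, 4-aligned)
40..41  ttl  (1B, 1-aligned)
41..42  proto  (1B, 1-aligned)
42..44  payload_len  (2B, 2-aligned)
44..46  src  (2B, 2-aligned)
46..48  -- tail padding (2B)
sizeof = 48, alignof = 4
— Msg2 —
0..4  checksum  (4B, 4-aligned)
4..8  window  (4B, 4-aligned)
8..34  seq  (26B, 2-aligned)
34..36  dst  (2B, 2-aligned)
36..38  payload_len  (2B, 2-aligned)
38..40  src  (2B, 2-aligned)
40..41  magic  (1B, 1-aligned)
41..42  ttl  (1B, 1-aligned)
42..43  proto  (1B, 1-aligned)
43..44  -- tail padding (1B)
sizeof = 44, alignof = 4
48 − 44 = 4

4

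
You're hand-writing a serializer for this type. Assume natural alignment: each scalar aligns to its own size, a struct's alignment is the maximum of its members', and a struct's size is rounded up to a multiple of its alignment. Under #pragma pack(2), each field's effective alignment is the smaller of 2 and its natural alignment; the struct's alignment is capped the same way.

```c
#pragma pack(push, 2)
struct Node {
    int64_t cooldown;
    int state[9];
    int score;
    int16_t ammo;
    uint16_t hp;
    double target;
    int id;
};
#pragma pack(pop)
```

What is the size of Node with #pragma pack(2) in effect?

cooldown at 0 (size 8, align 2) → ends 8
state at 8 (size 36, align 2) → ends 44
score at 44 (size 4, align 2) → ends 48
ammo at 48 (size 2, align 2) → ends 50
hp at 50 (size 2, align 2) → ends 52
target at 52 (size 8, align 2) → ends 60
id at 60 (size 4, align 2) → ends 64
total 64 bytes, alignment 2

64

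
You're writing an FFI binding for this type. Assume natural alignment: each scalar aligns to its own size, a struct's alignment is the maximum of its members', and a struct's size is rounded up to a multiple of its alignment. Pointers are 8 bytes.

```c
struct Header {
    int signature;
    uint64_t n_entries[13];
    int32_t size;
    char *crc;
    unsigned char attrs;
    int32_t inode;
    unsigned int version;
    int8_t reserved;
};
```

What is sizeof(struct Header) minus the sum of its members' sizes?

14

signature at 0 (size 4, align 4) → ends 4
pad 4 to align 8 for n_entries
n_entries at 8 (size 104, align 8) → ends 112
size at 112 (size 4, align 4) → ends 116
pad 4 to align 8 for crc
crc at 120 (size 8, align 8) → ends 128
attrs at 128 (size 1, align 1) → ends 129
pad 3 to align 4 for inode
inode at 132 (size 4, align 4) → ends 136
version at 136 (size 4, align 4) → ends 140
reserved at 140 (size 1, align 1) → ends 141
tail pad 3 to reach multiple of 8
total 144 bytes, alignment 8
data bytes 130, size 144 → padding 14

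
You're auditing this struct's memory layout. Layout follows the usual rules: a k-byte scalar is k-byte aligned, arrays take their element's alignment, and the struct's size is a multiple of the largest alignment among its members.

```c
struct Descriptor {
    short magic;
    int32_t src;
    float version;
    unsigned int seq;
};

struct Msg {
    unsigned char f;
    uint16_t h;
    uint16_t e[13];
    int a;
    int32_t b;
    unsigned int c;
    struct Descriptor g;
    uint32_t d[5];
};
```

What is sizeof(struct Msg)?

Descriptor: magic at 0 (size 2, align 2) → ends 2; pad 2 to align 4 for src; src at 4 (size 4, align 4) → ends 8; version at 8 (size 4, align 4) → ends 12; seq at 12 (size 4, align 4) → ends 16; total 16 bytes, alignment 4
f at 0 (size 1, align 1) → ends 1
pad 1 to align 2 for h
h at 2 (size 2, align 2) → ends 4
e at 4 (size 26, align 2) → ends 30
pad 2 to align 4 for a
a at 32 (size 4, align 4) → ends 36
b at 36 (size 4, align 4) → ends 40
c at 40 (size 4, align 4) → ends 44
g at 44 (size 16, align 4) → ends 60
d at 60 (size 20, align 4) → ends 80
total 80 bytes, alignment 4

80 bytes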